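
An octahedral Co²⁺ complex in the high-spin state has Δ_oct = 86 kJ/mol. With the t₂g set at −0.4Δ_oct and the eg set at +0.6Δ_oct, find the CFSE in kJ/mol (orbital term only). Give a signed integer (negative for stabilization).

Co sits in group 9; removing 2 electrons leaves Co²⁺ with 9 − 2 = 7 d electrons.
Electron filling gives t₂g⁵ eg².
Orbital CFSE = 5(-0.4) + 2(0.6) = -0.8Δ_oct = -0.8 × 86 = -69 kJ/mol.

-69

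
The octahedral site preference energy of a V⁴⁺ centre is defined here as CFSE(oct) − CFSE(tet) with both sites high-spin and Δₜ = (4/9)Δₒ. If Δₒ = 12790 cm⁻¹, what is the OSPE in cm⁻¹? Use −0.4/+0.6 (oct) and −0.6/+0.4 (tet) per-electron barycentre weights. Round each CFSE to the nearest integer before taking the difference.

-1705

V sits in group 5; removing 4 electrons leaves V⁴⁺ with 5 − 4 = 1 d electrons.
Octahedral (high-spin): t₂g¹ eg⁰, CFSE = 1(−0.4) + 0(+0.6) = -0.4Δₒ = -0.4 × 12790 = -5116 cm⁻¹.
In a tetrahedral site the filling is e¹ t₂⁰: CFSE(tet) = -0.6Δₜ = -0.6 × (4/9)(12790) = -3411 cm⁻¹.
OSPE = -5116 − (-3411) = -1705 cm⁻¹.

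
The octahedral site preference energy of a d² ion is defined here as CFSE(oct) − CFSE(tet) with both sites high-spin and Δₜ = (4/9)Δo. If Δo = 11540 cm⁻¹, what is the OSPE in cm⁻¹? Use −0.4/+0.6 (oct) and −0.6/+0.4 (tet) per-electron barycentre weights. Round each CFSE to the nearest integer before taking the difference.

-3077

Octahedral (high-spin): t2g^2 e_g^0, CFSE = 2(−0.4) + 0(+0.6) = -0.8Δo = -0.8 × 11540 = -9232 cm⁻¹.
Tetrahedral: e^2 t2^0, CFSE = 2(−0.6) + 0(+0.4) = -1.2Δₜ = -1.2 × (4/9) × 11540 = -6155 cm⁻¹.
OSPE = CFSE(oct) − CFSE(tet) = -9232 − (-6155) = -3077 cm⁻¹.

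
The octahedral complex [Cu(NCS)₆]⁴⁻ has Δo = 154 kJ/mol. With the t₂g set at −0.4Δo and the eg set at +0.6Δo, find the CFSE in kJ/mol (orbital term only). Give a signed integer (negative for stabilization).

-92

Each NCS⁻ contributes -1; 6 × (-1) = -6. With overall charge -4, Cu is in the +2 oxidation state.
Cu is in group 11, so Cu²⁺ is d⁹ (11 − 2 = 9).
Configuration: t₂g⁶ eg³.
Orbital CFSE = 6(-0.4) + 3(0.6) = -0.6Δo = -0.6 × 154 = -92 kJ/mol.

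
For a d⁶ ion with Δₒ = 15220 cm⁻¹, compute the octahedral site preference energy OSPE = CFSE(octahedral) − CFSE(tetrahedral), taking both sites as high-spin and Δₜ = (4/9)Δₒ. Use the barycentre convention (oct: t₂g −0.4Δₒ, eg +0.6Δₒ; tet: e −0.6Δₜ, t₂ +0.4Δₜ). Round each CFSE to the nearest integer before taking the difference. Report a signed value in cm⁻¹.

-2029

In an octahedral site d⁶ (HS) is t₂g⁴ eg², giving CFSE(oct) = -0.4Δₒ = -6088 cm⁻¹.
Tetrahedral e³ t₂³ gives -0.6Δₜ = -0.6 × (4/9) × 15220 = -4059 cm⁻¹.
OSPE = CFSE(oct) − CFSE(tet) = -6088 − (-4059) = -2029 cm⁻¹.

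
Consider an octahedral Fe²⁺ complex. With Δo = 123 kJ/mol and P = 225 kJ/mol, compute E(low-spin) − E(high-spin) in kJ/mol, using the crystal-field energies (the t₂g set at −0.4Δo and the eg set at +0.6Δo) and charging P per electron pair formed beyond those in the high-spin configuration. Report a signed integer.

Fe is in group 8, so Fe²⁺ is d⁶ (8 − 2 = 6).
High-spin d⁶ fills as t₂g⁴ eg² with CFSE 4(−0.4) + 2(+0.6) = -0.4Δo = -49 kJ/mol.
For low-spin the configuration is t₂g⁶ eg⁰: orbital energy -2.4 × 123 = -295 kJ/mol, and 2 additional pairs relative to high-spin add 450 kJ/mol, giving 155 kJ/mol.
Thus E(LS) − E(HS) = 204 kJ/mol.

204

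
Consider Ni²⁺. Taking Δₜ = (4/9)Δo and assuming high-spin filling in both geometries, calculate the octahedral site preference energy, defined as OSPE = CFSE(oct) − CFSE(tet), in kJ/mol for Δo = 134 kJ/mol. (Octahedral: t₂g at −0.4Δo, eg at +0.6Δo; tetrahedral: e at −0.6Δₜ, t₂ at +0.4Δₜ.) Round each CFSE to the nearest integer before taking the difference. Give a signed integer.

-113

Ni is in group 10, so Ni²⁺ is d⁸ (10 − 2 = 8).
Octahedral high-spin t2g^6 e_g^2: CFSE = -1.2 × 134 = -161 kJ/mol.
Tetrahedral: e^4 t2^4, CFSE = 4(−0.6) + 4(+0.4) = -0.8Δₜ = -0.8 × (4/9) × 134 = -48 kJ/mol.
OSPE = -161 − (-48) = -113 kJ/mol.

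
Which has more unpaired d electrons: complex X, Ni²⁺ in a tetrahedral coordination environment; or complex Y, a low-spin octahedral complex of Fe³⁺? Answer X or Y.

X: Ni is in group 10, so Ni²⁺ is d⁸ (10 − 2 = 8); Tetrahedral splitting is small, so the complex is high-spin; e⁴ t₂⁴ → 2 unpaired.
Y: Fe sits in group 8; removing 3 electrons leaves Fe³⁺ with 8 − 3 = 5 d electrons; t₂g⁵ eg⁰ → 1 unpaired.
So X has more unpaired electrons.

X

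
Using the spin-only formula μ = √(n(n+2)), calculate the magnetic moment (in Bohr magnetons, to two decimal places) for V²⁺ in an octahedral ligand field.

3.87 Bohr magnetons

V sits in group 5; removing 2 electrons leaves V²⁺ with 5 − 2 = 3 d electrons.
Configuration: t2g^3 e_g^0 → 3 unpaired electrons.
μ(spin-only) = √[3(3+2)] = √15 ≈ 3.87 Bohr magnetons.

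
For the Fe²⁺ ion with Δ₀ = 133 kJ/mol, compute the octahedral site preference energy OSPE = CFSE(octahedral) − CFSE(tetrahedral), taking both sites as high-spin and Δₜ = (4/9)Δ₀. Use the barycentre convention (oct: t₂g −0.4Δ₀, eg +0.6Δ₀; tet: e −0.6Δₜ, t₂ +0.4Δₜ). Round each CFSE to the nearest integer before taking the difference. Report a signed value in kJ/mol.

Group 8 minus oxidation state +2 gives a d⁶ configuration for Fe²⁺.
Octahedral (high-spin): t₂g⁴ eg², CFSE = 4(−0.4) + 2(+0.6) = -0.4Δ₀ = -0.4 × 133 = -53 kJ/mol.
In a tetrahedral site the filling is e³ t₂³: CFSE(tet) = -0.6Δₜ = -0.6 × (4/9)(133) = -35 kJ/mol.
OSPE = -53 − (-35) = -18 kJ/mol.

-18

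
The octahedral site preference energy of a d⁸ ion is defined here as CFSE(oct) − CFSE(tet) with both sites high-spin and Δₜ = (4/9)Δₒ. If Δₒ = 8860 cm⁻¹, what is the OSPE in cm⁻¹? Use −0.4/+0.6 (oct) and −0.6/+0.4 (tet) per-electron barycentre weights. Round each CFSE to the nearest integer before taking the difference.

In an octahedral site d⁸ (HS) is t2g^6 e_g^2, giving CFSE(oct) = -1.2Δₒ = -10632 cm⁻¹.
Tetrahedral e^4 t2^4 gives -0.8Δₜ = -0.8 × (4/9) × 8860 = -3150 cm⁻¹.
OSPE = CFSE(oct) − CFSE(tet) = -10632 − (-3150) = -7482 cm⁻¹.

-7482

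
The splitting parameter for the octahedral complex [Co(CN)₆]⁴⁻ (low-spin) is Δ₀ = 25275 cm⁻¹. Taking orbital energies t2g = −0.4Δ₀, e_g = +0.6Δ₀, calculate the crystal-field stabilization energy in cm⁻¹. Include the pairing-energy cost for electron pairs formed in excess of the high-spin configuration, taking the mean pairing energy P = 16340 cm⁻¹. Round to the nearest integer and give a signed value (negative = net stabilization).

Each CN⁻ contributes -1; 6 × (-1) = -6. With overall charge -4, Co is in the +2 oxidation state.
Co is in group 9, so Co²⁺ is d⁷ (9 − 2 = 7).
Configuration: t2g^6 e_g^1.
The orbital stabilization is -1.8Δ₀ = -1.8 × 25275 = -45495 cm⁻¹.
Relative to high-spin t2g^5 e_g^2 (2 paired), the low-spin configuration has 1 additional pair, contributing +1 × 16340 = +16340 cm⁻¹.
Overall CFSE = -45495 + 16340 = -29155 cm⁻¹.

-29155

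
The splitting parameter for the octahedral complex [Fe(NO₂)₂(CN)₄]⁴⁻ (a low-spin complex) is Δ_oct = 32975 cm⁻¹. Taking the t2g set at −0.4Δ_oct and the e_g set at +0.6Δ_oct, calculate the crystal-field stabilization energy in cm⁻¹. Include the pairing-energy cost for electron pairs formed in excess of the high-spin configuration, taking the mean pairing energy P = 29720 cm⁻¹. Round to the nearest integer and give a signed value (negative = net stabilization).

-19700

Ligand charges: 2×(-1) from NO₂⁻ and 4×(-1) from CN⁻ sum to -6; with overall charge -4, Fe is +2.
Group 8 minus oxidation state +2 gives a d⁶ configuration for Fe²⁺.
Electron filling gives t2g^6 e_g^0.
CFSE(orbital) = 6×(-0.4Δ_oct) + 0×(0.6Δ_oct) = -2.4Δ_oct; with Δ_oct = 32975 cm⁻¹ that is -79140 cm⁻¹.
High-spin d⁶ would be t2g^4 e_g^2 with 1 pair; low-spin has 3, so 2 excess pairs cost +2P = +59440 cm⁻¹.
Net CFSE = -79140 + 59440 = -19700 cm⁻¹.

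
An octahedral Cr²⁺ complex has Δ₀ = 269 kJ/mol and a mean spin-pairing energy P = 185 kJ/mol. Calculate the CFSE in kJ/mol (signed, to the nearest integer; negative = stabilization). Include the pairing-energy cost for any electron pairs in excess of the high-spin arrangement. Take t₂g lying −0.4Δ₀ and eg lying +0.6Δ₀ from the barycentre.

-245

Group 6 minus oxidation state +2 gives a d⁴ configuration for Cr²⁺.
Δ₀ > P, so pairing is preferred: the ground state is low-spin.
That gives t₂g⁴ eg⁰.
Orbital CFSE = -1.6Δ₀ = -1.6 × 269 = -430 kJ/mol.
Excess pairs vs high-spin: 1 − 0 = 1; pairing cost = +185 kJ/mol.
Net CFSE = -430 + 185 = -245 kJ/mol.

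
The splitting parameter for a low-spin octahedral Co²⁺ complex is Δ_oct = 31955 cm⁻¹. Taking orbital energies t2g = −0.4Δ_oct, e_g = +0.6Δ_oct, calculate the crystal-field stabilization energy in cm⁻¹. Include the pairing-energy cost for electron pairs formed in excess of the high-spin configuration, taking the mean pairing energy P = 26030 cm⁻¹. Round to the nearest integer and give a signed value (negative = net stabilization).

Co²⁺: group 9, so d-count = 9 − 2 = 7.
Configuration: t2g^6 e_g^1.
The orbital stabilization is -1.8Δ_oct = -1.8 × 31955 = -57519 cm⁻¹.
Relative to high-spin t2g^5 e_g^2 (2 paired), the low-spin configuration has 1 additional pair, contributing +1 × 26030 = +26030 cm⁻¹.
Combining: -57519 + 26030 = -31489 cm⁻¹.

-31489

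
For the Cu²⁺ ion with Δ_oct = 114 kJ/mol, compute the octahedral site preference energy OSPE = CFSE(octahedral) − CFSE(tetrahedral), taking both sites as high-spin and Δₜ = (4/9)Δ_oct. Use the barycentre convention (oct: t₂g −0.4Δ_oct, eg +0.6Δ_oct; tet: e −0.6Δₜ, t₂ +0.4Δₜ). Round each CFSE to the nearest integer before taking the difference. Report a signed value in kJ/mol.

Group 11 minus oxidation state +2 gives a d⁹ configuration for Cu²⁺.
Octahedral high-spin t2g^6 e_g^3: CFSE = -0.6 × 114 = -68 kJ/mol.
Tetrahedral: e^4 t2^5, CFSE = 4(−0.6) + 5(+0.4) = -0.4Δₜ = -0.4 × (4/9) × 114 = -20 kJ/mol.
OSPE = CFSE(oct) − CFSE(tet) = -68 − (-20) = -48 kJ/mol.

-48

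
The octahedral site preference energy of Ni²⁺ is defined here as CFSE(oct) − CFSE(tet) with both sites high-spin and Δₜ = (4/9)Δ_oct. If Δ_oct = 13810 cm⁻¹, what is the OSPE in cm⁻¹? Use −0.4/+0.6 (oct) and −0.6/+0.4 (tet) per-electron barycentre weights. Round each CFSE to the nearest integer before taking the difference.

Ni is in group 10, so Ni²⁺ is d⁸ (10 − 2 = 8).
Octahedral (high-spin): t₂g⁶ eg², CFSE = 6(−0.4) + 2(+0.6) = -1.2Δ_oct = -1.2 × 13810 = -16572 cm⁻¹.
Tetrahedral: e⁴ t₂⁴, CFSE = 4(−0.6) + 4(+0.4) = -0.8Δₜ = -0.8 × (4/9) × 13810 = -4910 cm⁻¹.
OSPE = -16572 − (-4910) = -11662 cm⁻¹.

-11662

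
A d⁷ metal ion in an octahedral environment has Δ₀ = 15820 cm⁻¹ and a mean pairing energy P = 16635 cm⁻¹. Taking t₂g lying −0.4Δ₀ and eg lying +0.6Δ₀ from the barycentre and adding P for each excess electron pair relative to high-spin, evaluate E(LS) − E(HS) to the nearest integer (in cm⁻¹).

In the high-spin limit (t₂g⁵ eg²) the orbital term is -0.8Δ₀ = -12656 cm⁻¹, with no excess pairing.
For low-spin the configuration is t₂g⁶ eg¹: orbital energy -1.8 × 15820 = -28476 cm⁻¹, and 1 additional pair relative to high-spin adds 16635 cm⁻¹, giving -11841 cm⁻¹.
The difference is -11841 − (-12656) = 815 cm⁻¹, so high-spin lies lower.

815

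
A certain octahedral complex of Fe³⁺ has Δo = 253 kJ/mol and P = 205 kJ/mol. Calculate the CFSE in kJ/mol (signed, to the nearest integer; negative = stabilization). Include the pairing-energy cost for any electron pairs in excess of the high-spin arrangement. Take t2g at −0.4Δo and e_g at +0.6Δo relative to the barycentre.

-96

Group 8 minus oxidation state +3 gives a d⁵ configuration for Fe³⁺.
Δo > P, so pairing is preferred: the ground state is low-spin.
Filling d⁵ accordingly: t2g^5 e_g^0.
Orbital CFSE = -2.0Δo = -2.0 × 253 = -506 kJ/mol.
Excess pairs vs high-spin: 2 − 0 = 2; pairing cost = +410 kJ/mol.
Net CFSE = -506 + 410 = -96 kJ/mol.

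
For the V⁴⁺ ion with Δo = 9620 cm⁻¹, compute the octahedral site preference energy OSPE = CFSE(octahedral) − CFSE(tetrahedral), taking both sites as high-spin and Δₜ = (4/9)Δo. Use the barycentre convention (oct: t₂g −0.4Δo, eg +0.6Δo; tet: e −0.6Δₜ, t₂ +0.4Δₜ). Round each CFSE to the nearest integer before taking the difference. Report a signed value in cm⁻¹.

-1283

V sits in group 5; removing 4 electrons leaves V⁴⁺ with 5 − 4 = 1 d electrons.
Octahedral high-spin t2g^1 e_g^0: CFSE = -0.4 × 9620 = -3848 cm⁻¹.
Tetrahedral e^1 t2^0 gives -0.6Δₜ = -0.6 × (4/9) × 9620 = -2565 cm⁻¹.
OSPE = -3848 − (-2565) = -1283 cm⁻¹.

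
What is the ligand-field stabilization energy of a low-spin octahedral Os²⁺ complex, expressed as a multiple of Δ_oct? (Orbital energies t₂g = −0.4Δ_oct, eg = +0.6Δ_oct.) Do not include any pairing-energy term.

Os is in group 8, so Os²⁺ is d⁶ (8 − 2 = 6).
Configuration: t₂g⁶ eg⁰.
CFSE = 6(-0.4Δ_oct) + 0(0.6Δ_oct) = -2.4Δ_oct + 0.0Δ_oct = -2.4Δ_oct.

-2.4 Δ_oct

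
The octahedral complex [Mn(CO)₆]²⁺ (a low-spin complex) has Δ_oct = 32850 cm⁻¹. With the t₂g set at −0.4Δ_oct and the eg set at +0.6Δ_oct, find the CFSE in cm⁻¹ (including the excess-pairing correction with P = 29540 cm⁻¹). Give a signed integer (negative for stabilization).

CO is neutral, so the +2 overall charge sits on Mn: oxidation state +2.
Mn²⁺: group 7, so d-count = 7 − 2 = 5.
Electron filling gives t₂g⁵ eg⁰.
CFSE(orbital) = 5×(-0.4Δ_oct) + 0×(0.6Δ_oct) = -2.0Δ_oct; with Δ_oct = 32850 cm⁻¹ that is -65700 cm⁻¹.
High-spin d⁵ would be t₂g³ eg² with 0 pairs; low-spin has 2, so 2 excess pairs cost +2P = +59080 cm⁻¹.
Overall CFSE = -65700 + 59080 = -6620 cm⁻¹.

-6620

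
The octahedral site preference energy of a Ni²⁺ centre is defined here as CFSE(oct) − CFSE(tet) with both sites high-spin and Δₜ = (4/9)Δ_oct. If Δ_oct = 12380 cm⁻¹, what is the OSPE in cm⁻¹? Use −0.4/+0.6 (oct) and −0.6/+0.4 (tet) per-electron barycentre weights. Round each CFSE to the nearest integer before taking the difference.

-10454

Ni sits in group 10; removing 2 electrons leaves Ni²⁺ with 10 − 2 = 8 d electrons.
In an octahedral site d⁸ (HS) is t₂g⁶ eg², giving CFSE(oct) = -1.2Δ_oct = -14856 cm⁻¹.
Tetrahedral e⁴ t₂⁴ gives -0.8Δₜ = -0.8 × (4/9) × 12380 = -4402 cm⁻¹.
OSPE = -14856 − (-4402) = -10454 cm⁻¹.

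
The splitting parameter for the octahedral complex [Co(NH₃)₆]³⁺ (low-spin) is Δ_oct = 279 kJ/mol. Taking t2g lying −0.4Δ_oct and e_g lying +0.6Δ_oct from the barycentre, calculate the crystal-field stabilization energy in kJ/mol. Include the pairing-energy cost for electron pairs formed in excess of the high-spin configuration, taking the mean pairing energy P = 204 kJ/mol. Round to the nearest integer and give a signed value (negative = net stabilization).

NH₃ is neutral, so the +3 overall charge sits on Co: oxidation state +3.
Co³⁺: group 9, so d-count = 9 − 3 = 6.
Configuration: t2g^6 e_g^0.
Orbital CFSE = 6(-0.4) + 0(0.6) = -2.4Δ_oct = -2.4 × 279 = -670 kJ/mol.
Relative to high-spin t2g^4 e_g^2 (1 paired), the low-spin configuration has 2 additional pairs, contributing +2 × 204 = +408 kJ/mol.
Overall CFSE = -670 + 408 = -262 kJ/mol.

-262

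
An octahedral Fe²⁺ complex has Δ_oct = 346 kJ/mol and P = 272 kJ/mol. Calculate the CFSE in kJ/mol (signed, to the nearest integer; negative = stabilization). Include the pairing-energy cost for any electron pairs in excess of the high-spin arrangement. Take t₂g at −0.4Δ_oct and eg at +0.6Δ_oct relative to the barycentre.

Fe²⁺: group 8, so d-count = 8 − 2 = 6.
Δ_oct > P, so pairing is preferred: the ground state is low-spin.
Configuration: t₂g⁶ eg⁰.
Orbital CFSE = -2.4Δ_oct = -2.4 × 346 = -830 kJ/mol.
Excess pairs vs high-spin: 3 − 1 = 2; pairing cost = +544 kJ/mol.
Net CFSE = -830 + 544 = -286 kJ/mol.

-286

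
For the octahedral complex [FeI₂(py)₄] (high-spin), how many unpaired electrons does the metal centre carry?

Ligand charges: 2×(-1) from I⁻ and 4×(+0) from py sum to -2; with overall charge +0, Fe is +2.
Fe is in group 8, so Fe²⁺ is d⁶ (8 − 2 = 6).
Configuration: t₂g⁴ eg², giving 4 unpaired electrons.

4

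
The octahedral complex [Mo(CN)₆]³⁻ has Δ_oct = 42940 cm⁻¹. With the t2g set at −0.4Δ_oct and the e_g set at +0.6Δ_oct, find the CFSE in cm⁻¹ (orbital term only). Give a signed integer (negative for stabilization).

-51528

Each CN⁻ contributes -1; 6 × (-1) = -6. With overall charge -3, Mo is in the +3 oxidation state.
Mo sits in group 6; removing 3 electrons leaves Mo³⁺ with 6 − 3 = 3 d electrons.
The d³ electrons fill as t2g^3 e_g^0.
The orbital stabilization is -1.2Δ_oct = -1.2 × 42940 = -51528 cm⁻¹.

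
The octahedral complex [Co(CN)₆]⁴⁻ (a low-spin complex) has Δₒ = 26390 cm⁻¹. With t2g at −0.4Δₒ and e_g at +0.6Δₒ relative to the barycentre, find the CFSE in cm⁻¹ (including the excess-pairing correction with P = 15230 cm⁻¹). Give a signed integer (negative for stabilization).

Each CN⁻ contributes -1; 6 × (-1) = -6. With overall charge -4, Co is in the +2 oxidation state.
Co²⁺: group 9, so d-count = 9 − 2 = 7.
Configuration: t2g^6 e_g^1.
Orbital CFSE = 6(-0.4) + 1(0.6) = -1.8Δₒ = -1.8 × 26390 = -47502 cm⁻¹.
Pairing penalty: 3 pairs vs 2 in the high-spin reference → 1 extra × P = 15230 cm⁻¹.
Combining: -47502 + 15230 = -32272 cm⁻¹.

-32272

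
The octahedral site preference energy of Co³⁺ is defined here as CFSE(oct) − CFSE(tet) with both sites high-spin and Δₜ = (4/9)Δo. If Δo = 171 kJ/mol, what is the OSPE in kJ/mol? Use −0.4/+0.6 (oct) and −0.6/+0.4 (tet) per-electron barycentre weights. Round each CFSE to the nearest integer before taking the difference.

Co³⁺: group 9, so d-count = 9 − 3 = 6.
In an octahedral site d⁶ (HS) is t₂g⁴ eg², giving CFSE(oct) = -0.4Δo = -68 kJ/mol.
Tetrahedral e³ t₂³ gives -0.6Δₜ = -0.6 × (4/9) × 171 = -46 kJ/mol.
Subtracting, OSPE = -68 − (-46) = -22 kJ/mol.

-22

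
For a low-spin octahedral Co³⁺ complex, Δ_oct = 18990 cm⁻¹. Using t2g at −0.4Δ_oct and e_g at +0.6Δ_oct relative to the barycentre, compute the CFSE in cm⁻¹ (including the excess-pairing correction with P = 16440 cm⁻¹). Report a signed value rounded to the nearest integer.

-12696

Co³⁺: group 9, so d-count = 9 − 3 = 6.
Electron filling gives t2g^6 e_g^0.
CFSE(orbital) = 6×(-0.4Δ_oct) + 0×(0.6Δ_oct) = -2.4Δ_oct; with Δ_oct = 18990 cm⁻¹ that is -45576 cm⁻¹.
Pairing penalty: 3 pairs vs 1 in the high-spin reference → 2 extra × P = 32880 cm⁻¹.
Net CFSE = -45576 + 32880 = -12696 cm⁻¹.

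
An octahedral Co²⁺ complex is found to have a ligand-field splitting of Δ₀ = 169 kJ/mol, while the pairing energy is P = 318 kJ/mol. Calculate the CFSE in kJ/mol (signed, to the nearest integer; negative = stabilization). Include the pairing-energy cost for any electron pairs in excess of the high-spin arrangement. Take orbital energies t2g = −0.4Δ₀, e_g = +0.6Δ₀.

Co is in group 9, so Co²⁺ is d⁷ (9 − 2 = 7).
Since Δ₀ = 169 kJ/mol < P = 318 kJ/mol, the complex adopts the high-spin configuration.
That gives t2g^5 e_g^2.
Orbital CFSE = -0.8Δ₀ = -0.8 × 169 = -135 kJ/mol.
High-spin has no excess pairs, so no pairing correction applies.

-135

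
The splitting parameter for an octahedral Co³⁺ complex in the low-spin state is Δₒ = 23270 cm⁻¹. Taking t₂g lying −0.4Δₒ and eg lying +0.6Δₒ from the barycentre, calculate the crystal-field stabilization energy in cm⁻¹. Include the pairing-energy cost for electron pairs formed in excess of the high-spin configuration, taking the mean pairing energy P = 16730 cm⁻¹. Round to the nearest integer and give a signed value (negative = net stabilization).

-22388

Co is in group 9, so Co³⁺ is d⁶ (9 − 3 = 6).
Electron filling gives t₂g⁶ eg⁰.
CFSE(orbital) = 6×(-0.4Δₒ) + 0×(0.6Δₒ) = -2.4Δₒ; with Δₒ = 23270 cm⁻¹ that is -55848 cm⁻¹.
High-spin d⁶ would be t₂g⁴ eg² with 1 pair; low-spin has 3, so 2 excess pairs cost +2P = +33460 cm⁻¹.
Net CFSE = -55848 + 33460 = -22388 cm⁻¹.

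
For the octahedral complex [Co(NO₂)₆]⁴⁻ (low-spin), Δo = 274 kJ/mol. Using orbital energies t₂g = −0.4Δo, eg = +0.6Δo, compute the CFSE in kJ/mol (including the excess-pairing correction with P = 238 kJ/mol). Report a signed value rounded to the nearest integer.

-255

Each NO₂⁻ contributes -1; 6 × (-1) = -6. With overall charge -4, Co is in the +2 oxidation state.
Co is in group 9, so Co²⁺ is d⁷ (9 − 2 = 7).
The d⁷ electrons fill as t₂g⁶ eg¹.
The orbital stabilization is -1.8Δo = -1.8 × 274 = -493 kJ/mol.
High-spin d⁷ would be t₂g⁵ eg² with 2 pairs; low-spin has 3, so 1 excess pair costs +1P = +238 kJ/mol.
Net CFSE = -493 + 238 = -255 kJ/mol.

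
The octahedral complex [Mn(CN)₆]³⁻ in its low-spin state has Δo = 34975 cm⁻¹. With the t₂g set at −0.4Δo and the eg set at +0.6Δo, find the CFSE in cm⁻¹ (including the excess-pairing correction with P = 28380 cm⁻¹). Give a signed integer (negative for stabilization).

Each CN⁻ contributes -1; 6 × (-1) = -6. With overall charge -3, Mn is in the +3 oxidation state.
Mn sits in group 7; removing 3 electrons leaves Mn³⁺ with 7 − 3 = 4 d electrons.
The d⁴ electrons fill as t₂g⁴ eg⁰.
The orbital stabilization is -1.6Δo = -1.6 × 34975 = -55960 cm⁻¹.
High-spin d⁴ would be t₂g³ eg¹ with 0 pairs; low-spin has 1, so 1 excess pair costs +1P = +28380 cm⁻¹.
Overall CFSE = -55960 + 28380 = -27580 cm⁻¹.

-27580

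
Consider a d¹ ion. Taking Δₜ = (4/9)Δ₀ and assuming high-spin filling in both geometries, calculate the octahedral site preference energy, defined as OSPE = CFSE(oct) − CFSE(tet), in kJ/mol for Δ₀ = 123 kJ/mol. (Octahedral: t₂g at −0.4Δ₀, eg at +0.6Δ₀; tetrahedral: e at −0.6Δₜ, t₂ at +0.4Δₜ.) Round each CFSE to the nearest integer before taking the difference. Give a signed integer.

-16

In an octahedral site d¹ (HS) is t2g^1 e_g^0, giving CFSE(oct) = -0.4Δ₀ = -49 kJ/mol.
Tetrahedral: e^1 t2^0, CFSE = 1(−0.6) + 0(+0.4) = -0.6Δₜ = -0.6 × (4/9) × 123 = -33 kJ/mol.
OSPE = CFSE(oct) − CFSE(tet) = -49 − (-33) = -16 kJ/mol.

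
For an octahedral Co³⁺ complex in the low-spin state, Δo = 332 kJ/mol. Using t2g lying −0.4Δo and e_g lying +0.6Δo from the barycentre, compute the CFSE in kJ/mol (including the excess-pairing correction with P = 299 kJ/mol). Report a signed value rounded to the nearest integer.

Co is in group 9, so Co³⁺ is d⁶ (9 − 3 = 6).
The d⁶ electrons fill as t2g^6 e_g^0.
CFSE(orbital) = 6×(-0.4Δo) + 0×(0.6Δo) = -2.4Δo; with Δo = 332 kJ/mol that is -797 kJ/mol.
Pairing penalty: 3 pairs vs 1 in the high-spin reference → 2 extra × P = 598 kJ/mol.
Net CFSE = -797 + 598 = -199 kJ/mol.

-199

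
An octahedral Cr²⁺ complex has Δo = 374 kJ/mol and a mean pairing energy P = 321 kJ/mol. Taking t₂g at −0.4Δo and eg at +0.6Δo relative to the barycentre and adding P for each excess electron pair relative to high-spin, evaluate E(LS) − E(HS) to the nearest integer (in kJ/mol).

-53

Cr sits in group 6; removing 2 electrons leaves Cr²⁺ with 6 − 2 = 4 d electrons.
High-spin: t₂g³ eg¹, CFSE = -0.6Δo = -224 kJ/mol.
Low-spin t₂g⁴ eg⁰ gives -1.6Δo = -598 kJ/mol, but forming 1 extra pair costs 1P = 321 kJ/mol, so E(LS) = -598 + 321 = -277 kJ/mol.
E(LS) − E(HS) = -277 − (-224) = -53 kJ/mol.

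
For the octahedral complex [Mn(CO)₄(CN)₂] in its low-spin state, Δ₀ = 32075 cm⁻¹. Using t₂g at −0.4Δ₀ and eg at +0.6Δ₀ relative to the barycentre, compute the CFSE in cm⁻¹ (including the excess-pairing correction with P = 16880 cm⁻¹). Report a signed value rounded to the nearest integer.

Ligand charges: 4×(+0) from CO and 2×(-1) from CN⁻ sum to -2; with overall charge +0, Mn is +2.
Mn²⁺: group 7, so d-count = 7 − 2 = 5.
Electron filling gives t₂g⁵ eg⁰.
The orbital stabilization is -2.0Δ₀ = -2.0 × 32075 = -64150 cm⁻¹.
High-spin d⁵ would be t₂g³ eg² with 0 pairs; low-spin has 2, so 2 excess pairs cost +2P = +33760 cm⁻¹.
Overall CFSE = -64150 + 33760 = -30390 cm⁻¹.

-30390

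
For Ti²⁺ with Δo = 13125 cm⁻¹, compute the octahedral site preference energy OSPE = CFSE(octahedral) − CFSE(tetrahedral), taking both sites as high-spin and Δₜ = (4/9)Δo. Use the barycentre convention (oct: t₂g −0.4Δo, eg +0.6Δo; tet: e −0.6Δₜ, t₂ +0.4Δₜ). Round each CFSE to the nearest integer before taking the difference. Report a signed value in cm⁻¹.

-3500

Ti²⁺: group 4, so d-count = 4 − 2 = 2.
Octahedral high-spin t2g^2 e_g^0: CFSE = -0.8 × 13125 = -10500 cm⁻¹.
Tetrahedral e^2 t2^0 gives -1.2Δₜ = -1.2 × (4/9) × 13125 = -7000 cm⁻¹.
Subtracting, OSPE = -10500 − (-7000) = -3500 cm⁻¹.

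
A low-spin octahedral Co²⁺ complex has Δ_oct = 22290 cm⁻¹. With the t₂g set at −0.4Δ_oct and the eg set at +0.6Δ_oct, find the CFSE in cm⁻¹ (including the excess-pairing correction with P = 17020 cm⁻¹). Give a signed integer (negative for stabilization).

-23102

Co²⁺: group 9, so d-count = 9 − 2 = 7.
The d⁷ electrons fill as t₂g⁶ eg¹.
The orbital stabilization is -1.8Δ_oct = -1.8 × 22290 = -40122 cm⁻¹.
High-spin d⁷ would be t₂g⁵ eg² with 2 pairs; low-spin has 3, so 1 excess pair costs +1P = +17020 cm⁻¹.
Combining: -40122 + 17020 = -23102 cm⁻¹.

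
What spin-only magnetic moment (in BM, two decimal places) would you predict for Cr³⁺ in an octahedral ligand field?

Cr is in group 6, so Cr³⁺ is d³ (6 − 3 = 3).
Configuration: t₂g³ eg⁰ → 3 unpaired electrons.
μ(spin-only) = √[3(3+2)] = √15 ≈ 3.87 BM.

3.87 BM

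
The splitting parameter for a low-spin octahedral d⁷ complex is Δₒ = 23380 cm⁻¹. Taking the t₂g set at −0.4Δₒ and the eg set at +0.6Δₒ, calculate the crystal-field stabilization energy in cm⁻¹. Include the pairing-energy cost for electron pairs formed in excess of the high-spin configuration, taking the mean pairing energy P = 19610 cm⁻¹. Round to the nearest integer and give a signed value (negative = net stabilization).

The d⁷ electrons fill as t₂g⁶ eg¹.
Orbital CFSE = 6(-0.4) + 1(0.6) = -1.8Δₒ = -1.8 × 23380 = -42084 cm⁻¹.
High-spin d⁷ would be t₂g⁵ eg² with 2 pairs; low-spin has 3, so 1 excess pair costs +1P = +19610 cm⁻¹.
Net CFSE = -42084 + 19610 = -22474 cm⁻¹.

-22474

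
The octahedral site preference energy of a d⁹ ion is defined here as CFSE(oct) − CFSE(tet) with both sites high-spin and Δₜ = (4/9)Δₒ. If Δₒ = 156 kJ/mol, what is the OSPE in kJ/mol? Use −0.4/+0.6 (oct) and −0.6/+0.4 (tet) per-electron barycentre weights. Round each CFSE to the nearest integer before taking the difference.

Octahedral high-spin t₂g⁶ eg³: CFSE = -0.6 × 156 = -94 kJ/mol.
In a tetrahedral site the filling is e⁴ t₂⁵: CFSE(tet) = -0.4Δₜ = -0.4 × (4/9)(156) = -28 kJ/mol.
OSPE = CFSE(oct) − CFSE(tet) = -94 − (-28) = -66 kJ/mol.

-66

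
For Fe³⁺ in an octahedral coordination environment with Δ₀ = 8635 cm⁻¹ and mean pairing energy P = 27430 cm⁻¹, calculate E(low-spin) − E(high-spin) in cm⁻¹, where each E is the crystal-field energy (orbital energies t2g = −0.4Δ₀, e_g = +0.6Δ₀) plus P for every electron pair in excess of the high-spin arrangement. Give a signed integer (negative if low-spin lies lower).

37590

Fe is in group 8, so Fe³⁺ is d⁵ (8 − 3 = 5).
High-spin d⁵ fills as t2g^3 e_g^2 with CFSE 3(−0.4) + 2(+0.6) = 0.0Δ₀ = 0 cm⁻¹.
Low-spin t2g^5 e_g^0 gives -2.0Δ₀ = -17270 cm⁻¹, but forming 2 extra pairs costs 2P = 54860 cm⁻¹, so E(LS) = -17270 + 54860 = 37590 cm⁻¹.
Thus E(LS) − E(HS) = 37590 cm⁻¹.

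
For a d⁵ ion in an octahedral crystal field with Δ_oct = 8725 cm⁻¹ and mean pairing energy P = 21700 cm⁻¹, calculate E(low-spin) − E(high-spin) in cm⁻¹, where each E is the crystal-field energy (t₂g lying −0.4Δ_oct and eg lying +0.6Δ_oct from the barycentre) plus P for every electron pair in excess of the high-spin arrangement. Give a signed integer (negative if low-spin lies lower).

High-spin d⁵ fills as t₂g³ eg² with CFSE 3(−0.4) + 2(+0.6) = 0.0Δ_oct = 0 cm⁻¹.
For low-spin the configuration is t₂g⁵ eg⁰: orbital energy -2.0 × 8725 = -17450 cm⁻¹, and 2 additional pairs relative to high-spin add 43400 cm⁻¹, giving 25950 cm⁻¹.
The difference is 25950 − (0) = 25950 cm⁻¹, so high-spin lies lower.

25950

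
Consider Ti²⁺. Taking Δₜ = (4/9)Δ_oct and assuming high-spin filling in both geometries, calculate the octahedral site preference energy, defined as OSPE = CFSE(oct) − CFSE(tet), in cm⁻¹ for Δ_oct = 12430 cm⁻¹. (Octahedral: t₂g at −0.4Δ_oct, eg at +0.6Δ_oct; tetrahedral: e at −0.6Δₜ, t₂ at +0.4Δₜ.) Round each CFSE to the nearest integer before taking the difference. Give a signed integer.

-3315

Ti is in group 4, so Ti²⁺ is d² (4 − 2 = 2).
Octahedral (high-spin): t2g^2 e_g^0, CFSE = 2(−0.4) + 0(+0.6) = -0.8Δ_oct = -0.8 × 12430 = -9944 cm⁻¹.
In a tetrahedral site the filling is e^2 t2^0: CFSE(tet) = -1.2Δₜ = -1.2 × (4/9)(12430) = -6629 cm⁻¹.
OSPE = CFSE(oct) − CFSE(tet) = -9944 − (-6629) = -3315 cm⁻¹.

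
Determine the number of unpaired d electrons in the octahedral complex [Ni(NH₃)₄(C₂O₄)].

Ligand charges: 4×(+0) from NH₃ and 1×(-2) from C₂O₄²⁻ sum to -2; with overall charge +0, Ni is +2.
Ni sits in group 10; removing 2 electrons leaves Ni²⁺ with 10 − 2 = 8 d electrons.
Configuration: t2g^6 e_g^2, giving 2 unpaired electrons.

2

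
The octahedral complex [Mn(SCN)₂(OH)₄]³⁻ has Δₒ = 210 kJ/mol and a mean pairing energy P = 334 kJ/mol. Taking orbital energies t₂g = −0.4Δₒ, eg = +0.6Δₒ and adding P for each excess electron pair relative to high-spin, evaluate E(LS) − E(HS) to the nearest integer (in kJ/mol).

124

Ligand charges: 2×(-1) from SCN⁻ and 4×(-1) from OH⁻ sum to -6; with overall charge -3, Mn is +3.
Mn is in group 7, so Mn³⁺ is d⁴ (7 − 3 = 4).
High-spin: t₂g³ eg¹, CFSE = -0.6Δₒ = -126 kJ/mol.
For low-spin the configuration is t₂g⁴ eg⁰: orbital energy -1.6 × 210 = -336 kJ/mol, and 1 additional pair relative to high-spin adds 334 kJ/mol, giving -2 kJ/mol.
The difference is -2 − (-126) = 124 kJ/mol, so high-spin lies lower.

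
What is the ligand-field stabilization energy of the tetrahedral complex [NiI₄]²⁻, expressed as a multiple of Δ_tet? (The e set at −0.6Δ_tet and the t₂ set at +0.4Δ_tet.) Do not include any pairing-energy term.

Each I⁻ contributes -1; 4 × (-1) = -4. With overall charge -2, Ni is in the +2 oxidation state.
Ni²⁺: group 10, so d-count = 10 − 2 = 8.
With tetrahedral geometry the complex is necessarily high-spin.
Configuration: e⁴ t₂⁴.
CFSE = 4(-0.6Δ_tet) + 4(0.4Δ_tet) = -2.4Δ_tet + 1.6Δ_tet = -0.8Δ_tet.

-0.8 Δ_tet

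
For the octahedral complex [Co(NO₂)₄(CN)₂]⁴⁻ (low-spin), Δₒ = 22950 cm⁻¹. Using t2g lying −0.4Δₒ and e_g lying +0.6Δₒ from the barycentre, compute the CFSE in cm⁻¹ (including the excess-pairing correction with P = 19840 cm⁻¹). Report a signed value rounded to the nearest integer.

-21470

Ligand charges: 4×(-1) from NO₂⁻ and 2×(-1) from CN⁻ sum to -6; with overall charge -4, Co is +2.
Co sits in group 9; removing 2 electrons leaves Co²⁺ with 9 − 2 = 7 d electrons.
Configuration: t2g^6 e_g^1.
CFSE(orbital) = 6×(-0.4Δₒ) + 1×(0.6Δₒ) = -1.8Δₒ; with Δₒ = 22950 cm⁻¹ that is -41310 cm⁻¹.
Pairing penalty: 3 pairs vs 2 in the high-spin reference → 1 extra × P = 19840 cm⁻¹.
Combining: -41310 + 19840 = -21470 cm⁻¹.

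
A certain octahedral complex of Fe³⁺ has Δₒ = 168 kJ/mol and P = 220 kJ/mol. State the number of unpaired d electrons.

Group 8 minus oxidation state +3 gives a d⁵ configuration for Fe³⁺.
With Δₒ < P the complex is high-spin.
Configuration: t₂g³ eg².
Unpaired electrons: 5.

5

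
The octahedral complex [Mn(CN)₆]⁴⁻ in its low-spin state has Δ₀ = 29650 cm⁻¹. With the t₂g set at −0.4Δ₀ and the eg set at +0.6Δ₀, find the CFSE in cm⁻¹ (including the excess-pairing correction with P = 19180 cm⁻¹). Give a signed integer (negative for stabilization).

-20940

Each CN⁻ contributes -1; 6 × (-1) = -6. With overall charge -4, Mn is in the +2 oxidation state.
Mn²⁺: group 7, so d-count = 7 − 2 = 5.
Electron filling gives t₂g⁵ eg⁰.
Orbital CFSE = 5(-0.4) + 0(0.6) = -2.0Δ₀ = -2.0 × 29650 = -59300 cm⁻¹.
Pairing penalty: 2 pairs vs 0 in the high-spin reference → 2 extra × P = 38360 cm⁻¹.
Net CFSE = -59300 + 38360 = -20940 cm⁻¹.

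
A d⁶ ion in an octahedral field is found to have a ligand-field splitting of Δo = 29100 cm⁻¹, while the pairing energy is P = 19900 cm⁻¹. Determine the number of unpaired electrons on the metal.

0

Δo > P, so pairing is preferred: the ground state is low-spin.
Configuration: t2g^6 e_g^0.
Unpaired electrons: 0.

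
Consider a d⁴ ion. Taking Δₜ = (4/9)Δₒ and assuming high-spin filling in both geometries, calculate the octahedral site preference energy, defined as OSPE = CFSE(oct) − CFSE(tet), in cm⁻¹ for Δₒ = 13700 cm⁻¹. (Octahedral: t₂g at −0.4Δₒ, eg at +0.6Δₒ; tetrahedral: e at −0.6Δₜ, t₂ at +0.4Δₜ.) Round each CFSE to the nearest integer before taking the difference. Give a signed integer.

Octahedral high-spin t2g^3 e_g^1: CFSE = -0.6 × 13700 = -8220 cm⁻¹.
In a tetrahedral site the filling is e^2 t2^2: CFSE(tet) = -0.4Δₜ = -0.4 × (4/9)(13700) = -2436 cm⁻¹.
OSPE = CFSE(oct) − CFSE(tet) = -8220 − (-2436) = -5784 cm⁻¹.

-5784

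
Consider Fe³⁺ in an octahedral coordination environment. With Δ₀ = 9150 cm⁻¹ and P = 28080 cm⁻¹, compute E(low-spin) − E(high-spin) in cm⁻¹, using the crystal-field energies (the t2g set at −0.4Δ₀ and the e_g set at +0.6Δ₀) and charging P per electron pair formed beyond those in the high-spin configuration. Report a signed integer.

Fe is in group 8, so Fe³⁺ is d⁵ (8 − 3 = 5).
High-spin: t2g^3 e_g^2, CFSE = 0.0Δ₀ = 0 cm⁻¹.
Low-spin t2g^5 e_g^0 gives -2.0Δ₀ = -18300 cm⁻¹, but forming 2 extra pairs costs 2P = 56160 cm⁻¹, so E(LS) = -18300 + 56160 = 37860 cm⁻¹.
The difference is 37860 − (0) = 37860 cm⁻¹, so high-spin lies lower.

37860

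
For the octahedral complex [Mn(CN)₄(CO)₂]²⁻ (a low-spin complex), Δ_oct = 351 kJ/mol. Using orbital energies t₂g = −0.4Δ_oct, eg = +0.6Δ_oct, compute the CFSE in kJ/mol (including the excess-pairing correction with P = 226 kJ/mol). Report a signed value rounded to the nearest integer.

Ligand charges: 4×(-1) from CN⁻ and 2×(+0) from CO sum to -4; with overall charge -2, Mn is +2.
Mn²⁺: group 7, so d-count = 7 − 2 = 5.
Electron filling gives t₂g⁵ eg⁰.
CFSE(orbital) = 5×(-0.4Δ_oct) + 0×(0.6Δ_oct) = -2.0Δ_oct; with Δ_oct = 351 kJ/mol that is -702 kJ/mol.
Relative to high-spin t₂g³ eg² (0 paired), the low-spin configuration has 2 additional pairs, contributing +2 × 226 = +452 kJ/mol.
Net CFSE = -702 + 452 = -250 kJ/mol.

-250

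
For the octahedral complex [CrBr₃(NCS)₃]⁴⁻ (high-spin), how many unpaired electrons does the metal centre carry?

Ligand charges: 3×(-1) from Br⁻ and 3×(-1) from NCS⁻ sum to -6; with overall charge -4, Cr is +2.
Cr²⁺: group 6, so d-count = 6 − 2 = 4.
Configuration: t2g^3 e_g^1, giving 4 unpaired electrons.

4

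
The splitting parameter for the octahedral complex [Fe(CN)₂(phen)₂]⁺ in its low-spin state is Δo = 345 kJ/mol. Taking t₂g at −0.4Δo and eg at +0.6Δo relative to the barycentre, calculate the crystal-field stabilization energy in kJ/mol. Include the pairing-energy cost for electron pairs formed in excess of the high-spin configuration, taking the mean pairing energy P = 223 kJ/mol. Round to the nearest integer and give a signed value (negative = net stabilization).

Ligand charges: 2×(-1) from CN⁻ and 2×(+0) from phen sum to -2; with overall charge +1, Fe is +3.
Fe³⁺: group 8, so d-count = 8 − 3 = 5.
The d⁵ electrons fill as t₂g⁵ eg⁰.
CFSE(orbital) = 5×(-0.4Δo) + 0×(0.6Δo) = -2.0Δo; with Δo = 345 kJ/mol that is -690 kJ/mol.
Pairing penalty: 2 pairs vs 0 in the high-spin reference → 2 extra × P = 446 kJ/mol.
Net CFSE = -690 + 446 = -244 kJ/mol.

-244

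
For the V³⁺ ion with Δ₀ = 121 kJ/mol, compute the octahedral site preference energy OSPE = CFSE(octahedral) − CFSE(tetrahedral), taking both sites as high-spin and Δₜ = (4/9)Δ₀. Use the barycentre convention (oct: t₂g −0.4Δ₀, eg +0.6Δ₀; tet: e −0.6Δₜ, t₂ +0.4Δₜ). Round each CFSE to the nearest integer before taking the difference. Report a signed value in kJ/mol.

-32

V is in group 5, so V³⁺ is d² (5 − 3 = 2).
In an octahedral site d² (HS) is t₂g² eg⁰, giving CFSE(oct) = -0.8Δ₀ = -97 kJ/mol.
Tetrahedral e² t₂⁰ gives -1.2Δₜ = -1.2 × (4/9) × 121 = -65 kJ/mol.
OSPE = -97 − (-65) = -32 kJ/mol.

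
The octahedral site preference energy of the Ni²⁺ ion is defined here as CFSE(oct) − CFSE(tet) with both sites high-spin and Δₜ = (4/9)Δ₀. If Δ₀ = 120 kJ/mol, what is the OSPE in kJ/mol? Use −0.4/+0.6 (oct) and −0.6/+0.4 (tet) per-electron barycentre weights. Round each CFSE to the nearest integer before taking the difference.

-101

Ni is in group 10, so Ni²⁺ is d⁸ (10 − 2 = 8).
Octahedral high-spin t2g^6 e_g^2: CFSE = -1.2 × 120 = -144 kJ/mol.
Tetrahedral: e^4 t2^4, CFSE = 4(−0.6) + 4(+0.4) = -0.8Δₜ = -0.8 × (4/9) × 120 = -43 kJ/mol.
OSPE = CFSE(oct) − CFSE(tet) = -144 − (-43) = -101 kJ/mol.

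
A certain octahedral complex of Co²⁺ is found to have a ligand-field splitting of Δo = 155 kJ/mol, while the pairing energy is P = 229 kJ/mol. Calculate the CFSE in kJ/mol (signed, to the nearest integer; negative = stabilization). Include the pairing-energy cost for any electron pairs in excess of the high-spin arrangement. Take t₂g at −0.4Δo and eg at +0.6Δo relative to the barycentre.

Co is in group 9, so Co²⁺ is d⁷ (9 − 2 = 7).
With Δo < P the complex is high-spin.
Filling d⁷ accordingly: t₂g⁵ eg².
Orbital CFSE = -0.8Δo = -0.8 × 155 = -124 kJ/mol.
High-spin has no excess pairs, so no pairing correction applies.

-124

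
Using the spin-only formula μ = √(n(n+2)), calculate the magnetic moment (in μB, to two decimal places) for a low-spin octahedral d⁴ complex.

Configuration: t₂g⁴ eg⁰ → 2 unpaired electrons.
μ(spin-only) = √[2(2+2)] = √8 ≈ 2.83 μB.

2.83 μB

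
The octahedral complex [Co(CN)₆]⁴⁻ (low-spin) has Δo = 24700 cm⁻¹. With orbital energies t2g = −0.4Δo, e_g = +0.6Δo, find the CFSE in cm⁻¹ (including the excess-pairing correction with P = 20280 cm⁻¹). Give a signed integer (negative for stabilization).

-24180

Each CN⁻ contributes -1; 6 × (-1) = -6. With overall charge -4, Co is in the +2 oxidation state.
Co is in group 9, so Co²⁺ is d⁷ (9 − 2 = 7).
Configuration: t2g^6 e_g^1.
The orbital stabilization is -1.8Δo = -1.8 × 24700 = -44460 cm⁻¹.
Relative to high-spin t2g^5 e_g^2 (2 paired), the low-spin configuration has 1 additional pair, contributing +1 × 20280 = +20280 cm⁻¹.
Net CFSE = -44460 + 20280 = -24180 cm⁻¹.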